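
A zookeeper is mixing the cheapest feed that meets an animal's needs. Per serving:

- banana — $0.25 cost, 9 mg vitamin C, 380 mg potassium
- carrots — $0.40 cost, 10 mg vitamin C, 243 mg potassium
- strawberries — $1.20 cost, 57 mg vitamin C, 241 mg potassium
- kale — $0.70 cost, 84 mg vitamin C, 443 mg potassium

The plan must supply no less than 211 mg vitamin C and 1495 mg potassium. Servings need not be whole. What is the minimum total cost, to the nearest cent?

$1.96

Two binding constraints pin down two serving amounts, so the optimal mix uses at most two foods. The candidates are each food alone (scaled to the tighter of vitamin C/potassium) and each pair with both constraints tight.
banana only: max(211/9, 1495/380) = 23.44 servings → $5.86.
carrots only: max(211/10, 1495/243) = 21.1 servings → $8.44.
strawberries only: max(211/57, 1495/241) = 6.203 servings → $7.44.
kale only: max(211/84, 1495/443) = 3.375 servings → $2.36.
banana + carrots: the both-tight solution has a negative serving — not a feasible corner.
banana + strawberries with both tight: 1.763 servings and 3.423 servings → $4.55.
banana + kale with both tight: 1.149 servings and 2.389 servings → $1.96.
carrots + strawberries with both tight: 3.004 servings and 3.175 servings → $5.01.
carrots + kale with both tight: 2.009 servings and 2.273 servings → $2.39.
strawberries + kale: intersection lies outside the first quadrant.
The minimum over all feasible corners is $1.96.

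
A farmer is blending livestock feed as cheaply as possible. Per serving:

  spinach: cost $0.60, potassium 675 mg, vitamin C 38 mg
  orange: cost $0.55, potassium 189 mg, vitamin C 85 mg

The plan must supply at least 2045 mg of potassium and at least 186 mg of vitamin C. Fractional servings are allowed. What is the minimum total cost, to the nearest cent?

$2.18

This is a tiny linear program; its minimum lies at a vertex of the feasible set. List the vertices and price them.
spinach only: max(2045/675, 186/38) = 4.895 servings → $2.94.
orange only: max(2045/189, 186/85) = 10.82 servings → $5.95.
spinach + orange with both tight: 2.763 servings and 0.9531 servings → $2.18.
Cheapest feasible corner: $2.18.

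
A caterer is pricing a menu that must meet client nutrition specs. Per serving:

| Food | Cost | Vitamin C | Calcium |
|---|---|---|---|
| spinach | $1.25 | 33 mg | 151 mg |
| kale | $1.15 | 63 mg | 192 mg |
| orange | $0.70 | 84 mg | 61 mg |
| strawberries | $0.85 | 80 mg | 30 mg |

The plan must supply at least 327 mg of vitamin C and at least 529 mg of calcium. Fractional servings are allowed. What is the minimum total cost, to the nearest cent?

For a min-cost LP with two ≥-constraints, a basic feasible solution has at most two positive variables.
spinach only: max(327/33, 529/151) = 9.909 servings → $12.39.
kale only: max(327/63, 529/192) = 5.19 servings → $5.97.
orange only: max(327/84, 529/61) = 8.672 servings → $6.07.
strawberries only: max(327/80, 529/30) = 17.63 servings → $14.99.
spinach + kale with both targets exact would need a negative amount; discard.
spinach + orange with both tight: 2.295 servings and 2.991 servings → $4.96.
spinach + strawberries with both tight: 2.931 servings and 2.878 servings → $6.11.
kale + orange with both tight: 1.993 servings and 2.398 servings → $3.97.
kale + strawberries with both tight: 2.414 servings and 2.187 servings → $4.63.
orange + strawberries: the both-tight solution has a negative serving — not a feasible corner.
So the least-cost plan costs $3.97.

$3.97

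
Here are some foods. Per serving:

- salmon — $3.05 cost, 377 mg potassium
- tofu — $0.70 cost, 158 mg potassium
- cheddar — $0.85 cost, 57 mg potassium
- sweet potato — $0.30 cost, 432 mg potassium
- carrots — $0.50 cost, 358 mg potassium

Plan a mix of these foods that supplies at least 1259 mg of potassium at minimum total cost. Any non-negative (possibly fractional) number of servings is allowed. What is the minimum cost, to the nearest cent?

$0.87

Cost per mg of potassium: sweet potato $0.0007, carrots $0.0014, tofu $0.0044, salmon $0.0081, cheddar $0.0149.
With no serving limits, use only sweet potato: 1259 mg / 432 mg = 2.914 servings × $0.30 = $0.87.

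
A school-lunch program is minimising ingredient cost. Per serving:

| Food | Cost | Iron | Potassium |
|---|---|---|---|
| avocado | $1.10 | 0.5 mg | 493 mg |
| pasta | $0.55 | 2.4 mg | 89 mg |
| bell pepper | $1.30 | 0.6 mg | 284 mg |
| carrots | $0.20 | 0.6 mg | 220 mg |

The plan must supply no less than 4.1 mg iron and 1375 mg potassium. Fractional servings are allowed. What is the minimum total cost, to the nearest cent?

Minimising a linear cost over {iron ≥ 4.1, potassium ≥ 1375, servings ≥ 0} — the optimum is at a vertex, using one or two foods.
avocado only: max(4.1/0.5, 1375/493) = 8.2 servings → $9.02.
pasta only: max(4.1/2.4, 1375/89) = 15.45 servings → $8.50.
bell pepper only: max(4.1/0.6, 1375/284) = 6.833 servings → $8.88.
carrots only: max(4.1/0.6, 1375/220) = 6.833 servings → $1.37.
avocado + pasta with both tight: 2.578 servings and 1.171 servings → $3.48.
avocado + bell pepper with both targets exact would need a negative amount; discard.
avocado + carrots: intersection lies outside the first quadrant.
pasta + bell pepper with both tight: 0.5403 servings and 4.672 servings → $6.37.
pasta + carrots with both tight: 0.1622 servings and 6.184 servings → $1.33.
bell pepper + carrots: intersection lies outside the first quadrant.
The minimum over all feasible corners is $1.33.

$1.33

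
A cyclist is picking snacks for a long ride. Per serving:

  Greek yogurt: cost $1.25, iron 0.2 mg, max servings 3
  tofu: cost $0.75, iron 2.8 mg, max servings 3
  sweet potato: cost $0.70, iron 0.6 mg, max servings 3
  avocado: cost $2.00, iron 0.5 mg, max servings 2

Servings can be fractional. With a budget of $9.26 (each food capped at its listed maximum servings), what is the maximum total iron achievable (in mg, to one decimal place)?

Iron per dollar: tofu 3.733, sweet potato 0.8571, avocado 0.25, Greek yogurt 0.16.
Take 3 servings of tofu: spends $2.25, +8.4 mg iron (running total 8.4 mg).
Take 3 servings of sweet potato: spends $2.10, +1.8 mg iron (running total 10.2 mg).
Take 2 servings of avocado: spends $4.00, +1.0 mg iron (running total 11.2 mg).
Take 0.728 servings of Greek yogurt: spends $0.91, +0.1 mg iron (running total 11.3 mg).
Filling greedily by iron-per-dollar is optimal for one linear limit, giving 11.3 mg.

11.3 mg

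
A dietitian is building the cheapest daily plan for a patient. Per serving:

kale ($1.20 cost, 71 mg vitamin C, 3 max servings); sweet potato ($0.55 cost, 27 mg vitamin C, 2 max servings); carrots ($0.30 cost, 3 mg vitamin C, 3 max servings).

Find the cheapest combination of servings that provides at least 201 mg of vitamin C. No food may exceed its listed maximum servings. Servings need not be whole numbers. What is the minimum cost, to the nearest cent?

$3.40

Cost per mg of vitamin C: kale $0.0169, sweet potato $0.0204, carrots $0.1000.
Take 2.831 servings of kale: +201.0 mg vitamin C for $3.40 (total $3.40, still need 0.0 mg).
Filling from the cheapest source first is optimal under one linear minimum: $3.40.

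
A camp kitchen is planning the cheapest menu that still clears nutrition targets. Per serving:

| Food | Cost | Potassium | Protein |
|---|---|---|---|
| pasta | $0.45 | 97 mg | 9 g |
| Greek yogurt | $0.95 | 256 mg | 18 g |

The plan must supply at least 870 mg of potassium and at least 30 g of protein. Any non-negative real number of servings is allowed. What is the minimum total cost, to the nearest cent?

Minimising a linear cost over {potassium ≥ 870, protein ≥ 30, servings ≥ 0} — the optimum is at a vertex, using one or two foods.
pasta only: max(870/97, 30/9) = 8.969 servings → $4.04.
Greek yogurt only: max(870/256, 30/18) = 3.398 servings → $3.23.
pasta + Greek yogurt: intersection lies outside the first quadrant.
So the least-cost plan costs $3.23.

$3.23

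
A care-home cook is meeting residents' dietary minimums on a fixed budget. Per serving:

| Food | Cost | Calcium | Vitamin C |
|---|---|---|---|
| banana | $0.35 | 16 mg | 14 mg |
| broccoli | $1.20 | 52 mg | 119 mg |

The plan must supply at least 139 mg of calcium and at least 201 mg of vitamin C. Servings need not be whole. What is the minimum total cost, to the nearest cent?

At the optimum either one food covers both requirements or two foods hit both targets exactly; no other combination can be cheaper.
banana only: max(139/16, 201/14) = 14.36 servings → $5.03.
broccoli only: max(139/52, 201/119) = 2.673 servings → $3.21.
banana + broccoli with both tight: 5.178 servings and 1.08 servings → $3.11.
So the least-cost plan costs $3.11.

$3.11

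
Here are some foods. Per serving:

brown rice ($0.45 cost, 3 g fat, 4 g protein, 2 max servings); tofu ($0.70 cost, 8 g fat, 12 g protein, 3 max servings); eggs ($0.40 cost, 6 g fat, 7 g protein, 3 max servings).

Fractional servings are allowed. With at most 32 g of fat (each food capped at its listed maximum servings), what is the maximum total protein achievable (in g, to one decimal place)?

Protein per g fat: tofu 1.5, brown rice 1.333, eggs 1.167.
Take 3 servings of tofu: uses 24 g fat, +36.0 g protein (running total 36.0 g).
Take 2 servings of brown rice: uses 6 g fat, +8.0 g protein (running total 44.0 g).
Take 0.3333 servings of eggs: uses 2 g fat, +2.3 g protein (running total 46.3 g).
Greedy by best ratio exhausts the fat allowance optimally: 46.3 g.

46.3 g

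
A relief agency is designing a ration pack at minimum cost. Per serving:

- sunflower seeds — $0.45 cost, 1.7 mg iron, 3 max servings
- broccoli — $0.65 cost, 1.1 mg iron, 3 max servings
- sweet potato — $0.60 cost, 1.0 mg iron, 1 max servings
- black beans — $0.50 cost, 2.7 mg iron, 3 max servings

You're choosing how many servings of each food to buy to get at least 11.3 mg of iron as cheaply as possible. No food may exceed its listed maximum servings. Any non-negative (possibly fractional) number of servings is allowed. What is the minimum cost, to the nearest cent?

Cost per mg of iron: black beans $0.1852, sunflower seeds $0.2647, broccoli $0.5909, sweet potato $0.6000.
Take 3 servings of black beans: +8.1 mg iron for $1.50 (total $1.50, still need 3.2 mg).
Take 1.882 servings of sunflower seeds: +3.2 mg iron for $0.85 (total $2.35, still need 0.0 mg).
Greedy by cheapest-per-mg is optimal for a single linear constraint, so the minimum cost is $2.35.

$2.35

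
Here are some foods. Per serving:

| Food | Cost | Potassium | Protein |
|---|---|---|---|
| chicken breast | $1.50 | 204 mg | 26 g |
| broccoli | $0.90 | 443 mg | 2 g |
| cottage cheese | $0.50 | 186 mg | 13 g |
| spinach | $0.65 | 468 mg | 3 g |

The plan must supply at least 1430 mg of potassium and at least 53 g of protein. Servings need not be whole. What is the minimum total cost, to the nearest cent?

$2.88

chicken breast only: max(1430/204, 53/26) = 7.01 servings → $10.51.
broccoli only: max(1430/443, 53/2) = 26.5 servings → $23.85.
cottage cheese only: max(1430/186, 53/13) = 7.688 servings → $3.84.
spinach only: max(1430/468, 53/3) = 17.67 servings → $11.48.
chicken breast + broccoli with both tight: 1.856 servings and 2.373 servings → $4.92.
chicken breast + cottage cheese: intersection lies outside the first quadrant.
chicken breast + spinach with both tight: 1.775 servings and 2.282 servings → $4.15.
broccoli + cottage cheese with both tight: 1.621 servings and 3.828 servings → $3.37.
broccoli + spinach with both targets exact would need a negative amount; discard.
cottage cheese + spinach with both tight: 3.712 servings and 1.58 servings → $2.88.
Cheapest feasible corner: $2.88.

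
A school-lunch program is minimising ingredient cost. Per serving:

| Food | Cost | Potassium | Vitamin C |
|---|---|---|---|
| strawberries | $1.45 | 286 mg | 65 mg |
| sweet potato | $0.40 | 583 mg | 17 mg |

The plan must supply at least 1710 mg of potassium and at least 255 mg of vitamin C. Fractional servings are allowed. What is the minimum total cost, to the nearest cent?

$5.71

Compare the cost at each extreme point of the feasible region.
strawberries only: max(1710/286, 255/65) = 5.979 servings → $8.67.
sweet potato only: max(1710/583, 255/17) = 15 servings → $6.00.
strawberries + sweet potato with both tight: 3.62 servings and 1.157 servings → $5.71.
Cheapest feasible corner: $5.71.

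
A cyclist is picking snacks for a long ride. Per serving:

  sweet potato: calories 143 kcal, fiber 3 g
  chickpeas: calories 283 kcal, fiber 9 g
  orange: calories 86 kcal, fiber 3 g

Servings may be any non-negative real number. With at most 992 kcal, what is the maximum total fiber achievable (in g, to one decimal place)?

34.6 g

Fiber per kcal: orange 0.03488, chickpeas 0.0318, sweet potato 0.02098.
With no serving limits, spend the whole calories allowance on orange: 992 kcal / 86 kcal × 3 g = 34.6 g.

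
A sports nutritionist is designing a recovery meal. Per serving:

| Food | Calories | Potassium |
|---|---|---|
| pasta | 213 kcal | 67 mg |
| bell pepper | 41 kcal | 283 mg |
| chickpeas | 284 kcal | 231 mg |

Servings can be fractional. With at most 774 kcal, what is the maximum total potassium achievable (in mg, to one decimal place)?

5342.5 mg

Potassium per kcal: bell pepper 6.902, chickpeas 0.8134, pasta 0.3146.
With no serving limits, spend the whole calories allowance on bell pepper: 774 kcal / 41 kcal × 283 mg = 5342.5 mg.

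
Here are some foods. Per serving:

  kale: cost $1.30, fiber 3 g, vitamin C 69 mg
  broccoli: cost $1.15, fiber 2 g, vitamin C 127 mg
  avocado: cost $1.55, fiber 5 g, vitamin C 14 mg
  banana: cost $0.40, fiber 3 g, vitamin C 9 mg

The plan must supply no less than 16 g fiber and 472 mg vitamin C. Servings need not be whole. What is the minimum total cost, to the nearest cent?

$5.23

kale only: max(16/3, 472/69) = 6.841 servings → $8.89.
broccoli only: max(16/2, 472/127) = 8 servings → $9.20.
avocado only: max(16/5, 472/14) = 33.71 servings → $52.26.
banana only: max(16/3, 472/9) = 52.44 servings → $20.98.
kale + broccoli with both tight: 4.477 servings and 1.284 servings → $7.30.
kale + avocado with both targets exact would need a negative amount; discard.
kale + banana with both targets exact would need a negative amount; discard.
broccoli + avocado with both tight: 3.519 servings and 1.792 servings → $6.83.
broccoli + banana with both tight: 3.504 servings and 2.997 servings → $5.23.
avocado + banana: the both-tight solution has a negative serving — not a feasible corner.
So the least-cost plan costs $5.23.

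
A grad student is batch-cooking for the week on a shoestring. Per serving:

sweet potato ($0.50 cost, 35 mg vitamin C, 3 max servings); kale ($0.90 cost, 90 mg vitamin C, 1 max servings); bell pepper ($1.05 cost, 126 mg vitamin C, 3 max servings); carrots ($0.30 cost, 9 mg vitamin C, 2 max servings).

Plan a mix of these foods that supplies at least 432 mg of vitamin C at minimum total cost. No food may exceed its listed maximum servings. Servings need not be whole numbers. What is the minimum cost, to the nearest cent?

Cost per mg of vitamin C: bell pepper $0.0083, kale $0.0100, sweet potato $0.0143, carrots $0.0333.
Take 3 servings of bell pepper: +378.0 mg vitamin C for $3.15 (total $3.15, still need 54.0 mg).
Take 0.6 servings of kale: +54.0 mg vitamin C for $0.54 (total $3.69, still need 0.0 mg).
Filling from the cheapest source first is optimal under one linear minimum: $3.69.

$3.69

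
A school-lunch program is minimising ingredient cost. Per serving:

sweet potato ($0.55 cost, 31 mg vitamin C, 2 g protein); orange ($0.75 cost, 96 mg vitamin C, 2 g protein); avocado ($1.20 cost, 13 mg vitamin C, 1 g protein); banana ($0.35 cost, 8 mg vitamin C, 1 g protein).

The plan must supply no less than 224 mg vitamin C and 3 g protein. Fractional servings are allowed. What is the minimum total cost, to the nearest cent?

An LP optimum is at a vertex; with two nutrient constraints at most two foods are used. Check each candidate.
sweet potato only: max(224/31, 3/2) = 7.226 servings → $3.97.
orange only: max(224/96, 3/2) = 2.333 servings → $1.75.
avocado only: max(224/13, 3/1) = 17.23 servings → $20.68.
banana only: max(224/8, 3/1) = 28 servings → $9.80.
sweet potato + orange: intersection lies outside the first quadrant.
sweet potato + avocado: intersection lies outside the first quadrant.
sweet potato + banana with both targets exact would need a negative amount; discard.
orange + avocado: the both-tight solution has a negative serving — not a feasible corner.
orange + banana with both targets exact would need a negative amount; discard.
avocado + banana: intersection lies outside the first quadrant.
So the least-cost plan costs $1.75.

$1.75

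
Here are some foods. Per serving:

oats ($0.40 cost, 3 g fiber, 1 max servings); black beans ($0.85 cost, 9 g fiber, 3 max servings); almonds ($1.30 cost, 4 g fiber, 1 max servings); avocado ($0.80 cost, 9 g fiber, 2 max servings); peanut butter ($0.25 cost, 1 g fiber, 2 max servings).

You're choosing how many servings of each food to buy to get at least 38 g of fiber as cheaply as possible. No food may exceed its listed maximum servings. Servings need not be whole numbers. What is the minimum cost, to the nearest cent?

$3.49

Cost per g of fiber: avocado $0.0889, black beans $0.0944, oats $0.1333, peanut butter $0.2500, almonds $0.3250.
Take 2 servings of avocado: +18.0 g fiber for $1.60 (total $1.60, still need 20.0 g).
Take 2.222 servings of black beans: +20.0 g fiber for $1.89 (total $3.49, still need 0.0 g).
Greedy by cheapest-per-g is optimal for a single linear constraint, so the minimum cost is $3.49.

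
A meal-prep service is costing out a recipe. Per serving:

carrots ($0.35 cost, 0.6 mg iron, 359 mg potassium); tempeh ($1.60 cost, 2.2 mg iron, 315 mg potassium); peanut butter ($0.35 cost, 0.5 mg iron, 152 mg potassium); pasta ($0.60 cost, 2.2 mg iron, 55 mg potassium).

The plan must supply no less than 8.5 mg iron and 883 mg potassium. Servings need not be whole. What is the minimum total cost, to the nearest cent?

$2.68

A basic optimal solution has at most two foods positive. Try each food alone and each pair with both targets met exactly.
carrots only: max(8.5/0.6, 883/359) = 14.17 servings → $4.96.
tempeh only: max(8.5/2.2, 883/315) = 3.864 servings → $6.18.
peanut butter only: max(8.5/0.5, 883/152) = 17 servings → $5.95.
pasta only: max(8.5/2.2, 883/55) = 16.05 servings → $9.63.
carrots + tempeh: intersection lies outside the first quadrant.
carrots + peanut butter with both targets exact would need a negative amount; discard.
carrots + pasta with both tight: 1.949 servings and 3.332 servings → $2.68.
tempeh + peanut butter: intersection lies outside the first quadrant.
tempeh + pasta with both tight: 2.579 servings and 1.285 servings → $4.90.
peanut butter + pasta with both tight: 4.806 servings and 2.771 servings → $3.35.
The minimum over all feasible corners is $2.68.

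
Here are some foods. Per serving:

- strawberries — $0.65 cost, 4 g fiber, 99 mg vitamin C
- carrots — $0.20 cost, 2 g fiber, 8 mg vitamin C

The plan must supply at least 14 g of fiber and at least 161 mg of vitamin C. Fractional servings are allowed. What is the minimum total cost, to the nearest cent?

$1.72

Check every corner: each single food scaled to meet both minima, and each pair solved so both constraints bind.
strawberries only: max(14/4, 161/99) = 3.5 servings → $2.27.
carrots only: max(14/2, 161/8) = 20.12 servings → $4.03.
strawberries + carrots with both tight: 1.265 servings and 4.47 servings → $1.72.
The minimum over all feasible corners is $1.72.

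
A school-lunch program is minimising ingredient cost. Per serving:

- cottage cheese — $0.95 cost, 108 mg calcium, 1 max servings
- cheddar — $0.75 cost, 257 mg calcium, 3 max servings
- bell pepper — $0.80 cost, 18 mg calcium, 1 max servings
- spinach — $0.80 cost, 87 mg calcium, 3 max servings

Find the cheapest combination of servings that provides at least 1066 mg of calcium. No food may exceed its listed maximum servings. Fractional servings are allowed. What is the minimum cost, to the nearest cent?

Cost per mg of calcium: cheddar $0.0029, cottage cheese $0.0088, spinach $0.0092, bell pepper $0.0444.
Take 3 servings of cheddar: +771.0 mg calcium for $2.25 (total $2.25, still need 295.0 mg).
Take 1 serving of cottage cheese: +108.0 mg calcium for $0.95 (total $3.20, still need 187.0 mg).
Take 2.149 servings of spinach: +187.0 mg calcium for $1.72 (total $4.92, still need 0.0 mg).
Filling from the cheapest source first is optimal under one linear minimum: $4.92.

$4.92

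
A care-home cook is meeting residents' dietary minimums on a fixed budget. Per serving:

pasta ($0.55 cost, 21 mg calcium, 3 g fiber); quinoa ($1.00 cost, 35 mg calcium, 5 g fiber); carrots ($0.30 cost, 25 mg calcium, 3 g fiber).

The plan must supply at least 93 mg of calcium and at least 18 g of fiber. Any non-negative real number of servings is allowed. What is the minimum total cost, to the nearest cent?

$1.80

A basic optimal solution has at most two foods positive. Try each food alone and each pair with both targets met exactly.
pasta only: max(93/21, 18/3) = 6 servings → $3.30.
quinoa only: max(93/35, 18/5) = 3.6 servings → $3.60.
carrots only: max(93/25, 18/3) = 6 servings → $1.80.
pasta + quinoa (both tight): parallel constraints — no distinct corner.
pasta + carrots: the both-tight solution has a negative serving — not a feasible corner.
quinoa + carrots with both targets exact would need a negative amount; discard.
So the least-cost plan costs $1.80.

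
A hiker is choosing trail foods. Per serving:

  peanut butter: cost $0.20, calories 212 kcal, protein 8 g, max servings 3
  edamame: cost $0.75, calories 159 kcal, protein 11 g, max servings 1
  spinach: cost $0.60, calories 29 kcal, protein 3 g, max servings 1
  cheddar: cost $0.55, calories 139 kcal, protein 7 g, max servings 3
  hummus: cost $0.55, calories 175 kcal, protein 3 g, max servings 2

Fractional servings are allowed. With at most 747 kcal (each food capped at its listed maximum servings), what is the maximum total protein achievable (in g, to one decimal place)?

40.4 g

Protein per kcal: spinach 0.1034, edamame 0.06918, cheddar 0.05036, peanut butter 0.03774, hummus 0.01714.
Take 1 serving of spinach: uses 29 kcal, +3.0 g protein (running total 3.0 g).
Take 1 serving of edamame: uses 159 kcal, +11.0 g protein (running total 14.0 g).
Take 3 servings of cheddar: uses 417 kcal, +21.0 g protein (running total 35.0 g).
Take 0.6698 servings of peanut butter: uses 142 kcal, +5.4 g protein (running total 40.4 g).
Greedy by best ratio exhausts the calories allowance optimally: 40.4 g.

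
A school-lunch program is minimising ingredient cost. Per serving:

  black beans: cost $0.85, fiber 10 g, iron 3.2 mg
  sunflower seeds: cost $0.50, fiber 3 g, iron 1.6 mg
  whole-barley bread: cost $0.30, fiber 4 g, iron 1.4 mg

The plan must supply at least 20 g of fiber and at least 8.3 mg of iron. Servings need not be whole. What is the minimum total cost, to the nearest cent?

This is a tiny linear program; its minimum lies at a vertex of the feasible set. List the vertices and price them.
black beans only: max(20/10, 8.3/3.2) = 2.594 servings → $2.20.
sunflower seeds only: max(20/3, 8.3/1.6) = 6.667 servings → $3.33.
whole-barley bread only: max(20/4, 8.3/1.4) = 5.929 servings → $1.78.
black beans + sunflower seeds with both tight: 1.109 servings and 2.969 servings → $2.43.
black beans + whole-barley bread: the both-tight solution has a negative serving — not a feasible corner.
sunflower seeds + whole-barley bread with both tight: 2.364 servings and 3.227 servings → $2.15.
So the least-cost plan costs $1.78.

$1.78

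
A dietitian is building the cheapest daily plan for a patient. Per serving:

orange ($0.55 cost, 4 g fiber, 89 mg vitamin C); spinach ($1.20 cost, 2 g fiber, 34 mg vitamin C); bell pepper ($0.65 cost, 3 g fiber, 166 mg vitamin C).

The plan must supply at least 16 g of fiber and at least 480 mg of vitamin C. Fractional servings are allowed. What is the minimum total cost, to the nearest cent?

The cheapest plan sits at a corner of the feasible region — with two constraints it uses at most two foods.
orange only: max(16/4, 480/89) = 5.393 servings → $2.97.
spinach only: max(16/2, 480/34) = 14.12 servings → $16.94.
bell pepper only: max(16/3, 480/166) = 5.333 servings → $3.47.
orange + spinach with both targets exact would need a negative amount; discard.
orange + bell pepper with both tight: 3.063 servings and 1.249 servings → $2.50.
spinach + bell pepper with both tight: 5.287 servings and 1.809 servings → $7.52.
The minimum over all feasible corners is $2.50.

$2.50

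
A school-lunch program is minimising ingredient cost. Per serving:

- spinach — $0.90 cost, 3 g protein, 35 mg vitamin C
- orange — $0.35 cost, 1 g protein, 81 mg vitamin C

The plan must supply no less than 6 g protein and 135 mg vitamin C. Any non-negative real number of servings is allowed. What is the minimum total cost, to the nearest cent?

spinach only: max(6/3, 135/35) = 3.857 servings → $3.47.
orange only: max(6/1, 135/81) = 6 servings → $2.10.
spinach + orange with both tight: 1.688 servings and 0.9375 servings → $1.85.
Cheapest feasible corner: $1.85.

$1.85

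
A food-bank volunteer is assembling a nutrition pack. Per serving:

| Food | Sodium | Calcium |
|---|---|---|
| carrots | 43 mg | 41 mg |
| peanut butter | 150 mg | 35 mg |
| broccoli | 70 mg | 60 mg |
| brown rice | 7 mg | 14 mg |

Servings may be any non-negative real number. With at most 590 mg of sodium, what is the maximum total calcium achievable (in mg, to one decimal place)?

1180.0 mg

Calcium per mg sodium: brown rice 2, carrots 0.9535, broccoli 0.8571, peanut butter 0.2333.
With no serving limits, spend the whole sodium allowance on brown rice: 590 mg / 7 mg × 14 mg = 1180.0 mg.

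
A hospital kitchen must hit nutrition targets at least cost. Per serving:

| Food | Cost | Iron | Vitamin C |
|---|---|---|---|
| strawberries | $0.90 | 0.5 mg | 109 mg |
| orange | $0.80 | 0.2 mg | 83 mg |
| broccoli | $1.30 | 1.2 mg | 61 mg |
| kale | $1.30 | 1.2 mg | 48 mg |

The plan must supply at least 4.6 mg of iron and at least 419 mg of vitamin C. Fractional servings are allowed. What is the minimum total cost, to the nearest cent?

strawberries only: max(4.6/0.5, 419/109) = 9.2 servings → $8.28.
orange only: max(4.6/0.2, 419/83) = 23 servings → $18.40.
broccoli only: max(4.6/1.2, 419/61) = 6.869 servings → $8.93.
kale only: max(4.6/1.2, 419/48) = 8.729 servings → $11.35.
strawberries + orange: intersection lies outside the first quadrant.
strawberries + broccoli with both tight: 2.215 servings and 2.91 servings → $5.78.
strawberries + kale with both tight: 2.64 servings and 2.733 servings → $5.93.
orange + broccoli with both tight: 2.542 servings and 3.41 servings → $6.47.
orange + kale with both tight: 3.133 servings and 3.311 servings → $6.81.
broccoli + kale: the both-tight solution has a negative serving — not a feasible corner.
So the least-cost plan costs $5.78.

$5.78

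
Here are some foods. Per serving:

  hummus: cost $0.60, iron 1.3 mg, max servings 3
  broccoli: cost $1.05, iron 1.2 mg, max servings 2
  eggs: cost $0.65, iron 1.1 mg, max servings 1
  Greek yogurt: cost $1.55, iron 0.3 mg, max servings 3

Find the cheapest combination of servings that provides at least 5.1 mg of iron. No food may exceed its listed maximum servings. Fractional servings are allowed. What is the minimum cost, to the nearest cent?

Cost per mg of iron: hummus $0.4615, eggs $0.5909, broccoli $0.8750, Greek yogurt $5.1667.
Take 3 servings of hummus: +3.9 mg iron for $1.80 (total $1.80, still need 1.2 mg).
Take 1 serving of eggs: +1.1 mg iron for $0.65 (total $2.45, still need 0.1 mg).
Take 0.08333 servings of broccoli: +0.1 mg iron for $0.09 (total $2.54, still need 0.0 mg).
Filling from the cheapest source first is optimal under one linear minimum: $2.54.

$2.54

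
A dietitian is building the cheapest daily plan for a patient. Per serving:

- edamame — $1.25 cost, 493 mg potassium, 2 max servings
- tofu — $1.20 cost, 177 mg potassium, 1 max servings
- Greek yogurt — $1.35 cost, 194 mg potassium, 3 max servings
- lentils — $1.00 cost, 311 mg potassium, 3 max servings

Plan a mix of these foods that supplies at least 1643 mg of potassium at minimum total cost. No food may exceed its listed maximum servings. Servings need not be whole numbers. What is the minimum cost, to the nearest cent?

Cost per mg of potassium: edamame $0.0025, lentils $0.0032, tofu $0.0068, Greek yogurt $0.0070.
Take 2 servings of edamame: +986.0 mg potassium for $2.50 (total $2.50, still need 657.0 mg).
Take 2.113 servings of lentils: +657.0 mg potassium for $2.11 (total $4.61, still need 0.0 mg).
Greedy by cheapest-per-mg is optimal for a single linear constraint, so the minimum cost is $4.61.

$4.61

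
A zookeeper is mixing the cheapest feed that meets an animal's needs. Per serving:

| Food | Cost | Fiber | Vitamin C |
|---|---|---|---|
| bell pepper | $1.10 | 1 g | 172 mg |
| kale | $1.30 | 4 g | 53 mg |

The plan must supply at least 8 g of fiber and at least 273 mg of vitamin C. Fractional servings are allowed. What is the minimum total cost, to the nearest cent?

$3.42

Check every corner: each single food scaled to meet both minima, and each pair solved so both constraints bind.
bell pepper only: max(8/1, 273/172) = 8 servings → $8.80.
kale only: max(8/4, 273/53) = 5.151 servings → $6.70.
bell pepper + kale with both tight: 1.052 servings and 1.737 servings → $3.42.
The minimum over all feasible corners is $3.42.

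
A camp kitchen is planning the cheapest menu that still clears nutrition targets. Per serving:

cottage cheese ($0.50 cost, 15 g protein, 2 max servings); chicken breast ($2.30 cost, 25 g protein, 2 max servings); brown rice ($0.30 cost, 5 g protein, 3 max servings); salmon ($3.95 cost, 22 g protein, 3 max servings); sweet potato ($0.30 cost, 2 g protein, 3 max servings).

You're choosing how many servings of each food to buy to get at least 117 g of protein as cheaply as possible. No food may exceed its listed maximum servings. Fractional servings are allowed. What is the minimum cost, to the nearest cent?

$10.27

Cost per g of protein: cottage cheese $0.0333, brown rice $0.0600, chicken breast $0.0920, sweet potato $0.1500, salmon $0.1795.
Take 2 servings of cottage cheese: +30.0 g protein for $1.00 (total $1.00, still need 87.0 g).
Take 3 servings of brown rice: +15.0 g protein for $0.90 (total $1.90, still need 72.0 g).
Take 2 servings of chicken breast: +50.0 g protein for $4.60 (total $6.50, still need 22.0 g).
Take 3 servings of sweet potato: +6.0 g protein for $0.90 (total $7.40, still need 16.0 g).
Take 0.7273 servings of salmon: +16.0 g protein for $2.87 (total $10.27, still need 0.0 g).
Greedy by cheapest-per-g is optimal for a single linear constraint, so the minimum cost is $10.27.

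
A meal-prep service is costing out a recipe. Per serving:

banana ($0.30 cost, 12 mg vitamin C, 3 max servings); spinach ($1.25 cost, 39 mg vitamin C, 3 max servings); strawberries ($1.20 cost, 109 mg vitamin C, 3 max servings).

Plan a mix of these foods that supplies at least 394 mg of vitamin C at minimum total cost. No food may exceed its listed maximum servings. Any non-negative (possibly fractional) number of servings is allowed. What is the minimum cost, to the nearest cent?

Cost per mg of vitamin C: strawberries $0.0110, banana $0.0250, spinach $0.0321.
Take 3 servings of strawberries: +327.0 mg vitamin C for $3.60 (total $3.60, still need 67.0 mg).
Take 3 servings of banana: +36.0 mg vitamin C for $0.90 (total $4.50, still need 31.0 mg).
Take 0.7949 servings of spinach: +31.0 mg vitamin C for $0.99 (total $5.49, still need 0.0 mg).
Filling from the cheapest source first is optimal under one linear minimum: $5.49.

$5.49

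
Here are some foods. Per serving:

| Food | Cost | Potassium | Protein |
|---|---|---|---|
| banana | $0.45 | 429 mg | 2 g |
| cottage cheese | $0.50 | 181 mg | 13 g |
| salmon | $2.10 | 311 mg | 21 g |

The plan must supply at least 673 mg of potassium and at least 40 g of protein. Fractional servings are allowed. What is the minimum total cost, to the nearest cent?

An LP optimum is at a vertex; with two nutrient constraints at most two foods are used. Check each candidate.
banana only: max(673/429, 40/2) = 20 servings → $9.00.
cottage cheese only: max(673/181, 40/13) = 3.718 servings → $1.86.
salmon only: max(673/311, 40/21) = 2.164 servings → $4.54.
banana + cottage cheese with both tight: 0.2894 servings and 3.032 servings → $1.65.
banana + salmon with both tight: 0.2019 servings and 1.886 servings → $4.05.
cottage cheese + salmon with both targets exact would need a negative amount; discard.
Cheapest feasible corner: $1.65.

$1.65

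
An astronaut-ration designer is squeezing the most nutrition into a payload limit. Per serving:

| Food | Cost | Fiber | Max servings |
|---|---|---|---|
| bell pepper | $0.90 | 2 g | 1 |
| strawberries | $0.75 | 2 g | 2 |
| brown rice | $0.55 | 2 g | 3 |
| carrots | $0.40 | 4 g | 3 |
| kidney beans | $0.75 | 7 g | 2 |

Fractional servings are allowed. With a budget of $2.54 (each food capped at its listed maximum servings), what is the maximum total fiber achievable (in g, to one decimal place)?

24.5 g

Fiber per dollar: carrots 10, kidney beans 9.333, brown rice 3.636, strawberries 2.667, bell pepper 2.222.
Take 3 servings of carrots: spends $1.20, +12.0 g fiber (running total 12.0 g).
Take 1.787 servings of kidney beans: spends $1.34, +12.5 g fiber (running total 24.5 g).
Greedy by best ratio exhausts the cost allowance optimally: 24.5 g.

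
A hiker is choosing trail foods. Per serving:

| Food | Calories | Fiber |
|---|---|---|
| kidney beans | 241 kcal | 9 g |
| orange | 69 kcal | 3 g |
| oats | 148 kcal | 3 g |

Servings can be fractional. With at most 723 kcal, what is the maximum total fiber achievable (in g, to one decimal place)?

Fiber per kcal: orange 0.04348, kidney beans 0.03734, oats 0.02027.
With no serving limits, spend the whole calories allowance on orange: 723 kcal / 69 kcal × 3 g = 31.4 g.

31.4 g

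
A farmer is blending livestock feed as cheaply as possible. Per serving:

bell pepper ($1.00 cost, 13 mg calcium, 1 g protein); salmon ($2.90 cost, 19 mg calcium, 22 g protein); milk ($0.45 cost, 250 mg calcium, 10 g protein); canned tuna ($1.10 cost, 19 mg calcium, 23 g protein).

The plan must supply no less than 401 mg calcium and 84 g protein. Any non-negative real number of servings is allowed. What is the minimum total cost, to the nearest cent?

$3.78

An LP optimum is at a vertex; with two nutrient constraints at most two foods are used. Check each candidate.
bell pepper only: max(401/13, 84/1) = 84 servings → $84.00.
salmon only: max(401/19, 84/22) = 21.11 servings → $61.21.
milk only: max(401/250, 84/10) = 8.4 servings → $3.78.
canned tuna only: max(401/19, 84/23) = 21.11 servings → $23.22.
bell pepper + salmon with both tight: 27.06 servings and 2.588 servings → $34.57.
bell pepper + milk: the both-tight solution has a negative serving — not a feasible corner.
bell pepper + canned tuna with both tight: 27.24 servings and 2.468 servings → $29.95.
salmon + milk with both tight: 3.2 servings and 1.361 servings → $9.89.
salmon + canned tuna: intersection lies outside the first quadrant.
milk + canned tuna with both tight: 1.372 servings and 3.056 servings → $3.98.
The minimum over all feasible corners is $3.78.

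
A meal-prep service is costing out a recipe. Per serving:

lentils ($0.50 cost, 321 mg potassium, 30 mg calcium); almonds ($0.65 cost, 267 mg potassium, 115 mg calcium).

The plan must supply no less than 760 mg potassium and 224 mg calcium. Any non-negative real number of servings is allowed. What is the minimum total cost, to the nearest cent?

An LP optimum is at a vertex; with two nutrient constraints at most two foods are used. Check each candidate.
lentils only: max(760/321, 224/30) = 7.467 servings → $3.73.
almonds only: max(760/267, 224/115) = 2.846 servings → $1.85.
lentils + almonds with both tight: 0.9546 servings and 1.699 servings → $1.58.
The minimum over all feasible corners is $1.58.

$1.58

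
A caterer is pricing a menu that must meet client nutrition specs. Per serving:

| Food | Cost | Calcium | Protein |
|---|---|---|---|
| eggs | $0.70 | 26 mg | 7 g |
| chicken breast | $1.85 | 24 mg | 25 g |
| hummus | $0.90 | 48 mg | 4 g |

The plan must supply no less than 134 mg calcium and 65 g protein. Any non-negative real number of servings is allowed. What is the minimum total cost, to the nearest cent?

$5.49

Compare the cost at each extreme point of the feasible region.
eggs only: max(134/26, 65/7) = 9.286 servings → $6.50.
chicken breast only: max(134/24, 65/25) = 5.583 servings → $10.33.
hummus only: max(134/48, 65/4) = 16.25 servings → $14.62.
eggs + chicken breast with both tight: 3.714 servings and 1.56 servings → $5.49.
eggs + hummus: the both-tight solution has a negative serving — not a feasible corner.
chicken breast + hummus with both tight: 2.341 servings and 1.621 servings → $5.79.
The minimum over all feasible corners is $5.49.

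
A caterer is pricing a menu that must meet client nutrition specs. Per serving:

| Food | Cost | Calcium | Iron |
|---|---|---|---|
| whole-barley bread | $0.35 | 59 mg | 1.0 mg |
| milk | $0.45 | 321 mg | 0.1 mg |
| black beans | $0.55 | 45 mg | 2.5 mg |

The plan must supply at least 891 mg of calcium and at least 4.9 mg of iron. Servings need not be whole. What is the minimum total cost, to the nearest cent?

$2.15

whole-barley bread only: max(891/59, 4.9/1.0) = 15.1 servings → $5.29.
milk only: max(891/321, 4.9/0.1) = 49 servings → $22.05.
black beans only: max(891/45, 4.9/2.5) = 19.8 servings → $10.89.
whole-barley bread + milk with both tight: 4.709 servings and 1.91 servings → $2.51.
whole-barley bread + black beans: intersection lies outside the first quadrant.
milk + black beans with both tight: 2.515 servings and 1.859 servings → $2.15.
Cheapest feasible corner: $2.15.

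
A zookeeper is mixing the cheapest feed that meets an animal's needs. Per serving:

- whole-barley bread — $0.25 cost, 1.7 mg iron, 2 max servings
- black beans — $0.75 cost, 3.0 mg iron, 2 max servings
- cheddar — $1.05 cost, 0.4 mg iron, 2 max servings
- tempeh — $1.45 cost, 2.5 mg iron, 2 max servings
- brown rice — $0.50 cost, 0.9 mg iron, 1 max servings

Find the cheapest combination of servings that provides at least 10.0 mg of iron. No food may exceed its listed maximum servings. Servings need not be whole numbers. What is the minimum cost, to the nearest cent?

Cost per mg of iron: whole-barley bread $0.1471, black beans $0.2500, brown rice $0.5556, tempeh $0.5800, cheddar $2.6250.
Take 2 servings of whole-barley bread: +3.4 mg iron for $0.50 (total $0.50, still need 6.6 mg).
Take 2 servings of black beans: +6.0 mg iron for $1.50 (total $2.00, still need 0.6 mg).
Take 0.6667 servings of brown rice: +0.6 mg iron for $0.33 (total $2.33, still need 0.0 mg).
Filling from the cheapest source first is optimal under one linear minimum: $2.33.

$2.33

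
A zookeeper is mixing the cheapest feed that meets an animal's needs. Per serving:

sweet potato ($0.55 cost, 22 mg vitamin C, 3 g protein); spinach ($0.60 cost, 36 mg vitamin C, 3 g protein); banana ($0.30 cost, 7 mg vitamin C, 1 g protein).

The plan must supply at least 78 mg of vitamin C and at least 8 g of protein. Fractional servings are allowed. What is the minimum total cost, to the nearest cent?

$1.54

The cheapest plan sits at a corner of the feasible region — with two constraints it uses at most two foods.
sweet potato only: max(78/22, 8/3) = 3.545 servings → $1.95.
spinach only: max(78/36, 8/3) = 2.667 servings → $1.60.
banana only: max(78/7, 8/1) = 11.14 servings → $3.34.
sweet potato + spinach with both tight: 1.286 servings and 1.381 servings → $1.54.
sweet potato + banana: the both-tight solution has a negative serving — not a feasible corner.
spinach + banana with both tight: 1.467 servings and 3.6 servings → $1.96.
So the least-cost plan costs $1.54.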